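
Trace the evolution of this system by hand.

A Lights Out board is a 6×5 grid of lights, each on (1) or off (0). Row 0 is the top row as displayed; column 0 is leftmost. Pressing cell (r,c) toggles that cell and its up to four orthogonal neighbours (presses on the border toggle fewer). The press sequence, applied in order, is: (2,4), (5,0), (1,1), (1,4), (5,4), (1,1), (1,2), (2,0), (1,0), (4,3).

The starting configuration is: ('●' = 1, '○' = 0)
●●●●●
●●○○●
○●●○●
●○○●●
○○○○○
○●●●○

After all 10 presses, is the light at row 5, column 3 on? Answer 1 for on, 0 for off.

1

k=0  ●●●●●
●●○○●
○●●○●
●○○●●
○○○○○
○●●●○
k=1  ●●●●●
●●○○○
○●●●○
●○○●○
○○○○○
○●●●○
k=2  ●●●●●
●●○○○
○●●●○
●○○●○
●○○○○
●○●●○
k=3  ●○●●●
○○●○○
○○●●○
●○○●○
●○○○○
●○●●○
k=4  ●○●●○
○○●●●
○○●●●
●○○●○
●○○○○
●○●●○
k=5  ●○●●○
○○●●●
○○●●●
●○○●○
●○○○●
●○●○●
k=6  ●●●●○
●●○●●
○●●●●
●○○●○
●○○○●
●○●○●
k=7  ●●○●○
●○●○●
○●○●●
●○○●○
●○○○●
●○●○●
k=8  ●●○●○
○○●○●
●○○●●
○○○●○
●○○○●
●○●○●
k=9  ○●○●○
●●●○●
○○○●●
○○○●○
●○○○●
●○●○●
k=10  ○●○●○
●●●○●
○○○●●
○○○○○
●○●●○
●○●●●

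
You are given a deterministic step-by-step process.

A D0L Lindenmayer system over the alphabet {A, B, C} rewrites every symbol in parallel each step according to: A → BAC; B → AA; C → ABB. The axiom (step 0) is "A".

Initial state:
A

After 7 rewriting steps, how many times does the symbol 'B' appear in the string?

[0] A
[1] BAC
[2] AABACABB
[3] BACBACAABACABBBACAAAA
[4] AABACABBAABACABBBACBACAABACABBBACAAAAAABACABBBACBACBACBAC
[5] BACBACAABACABBBACAAAABACBACAABACABBBACAAAAAABACABBAABACABB…ACBACBACBACAABACABBBACAAAAAABACABBAABACABBAABACABBAABACABB  (len 152)
[6] AABACABBAABACABBBACBACAABACABBBACAAAAAABACABBBACBACBACBACA…CAABACABBBACAAAABACBACAABACABBBACAAAABACBACAABACABBBACAAAA  (len 407)
[7] BACBACAABACABBBACAAAABACBACAABACABBBACAAAAAABACABBAABACABB…CAABACABBAABACABBBACBACAABACABBBACAAAAAABACABBBACBACBACBAC  (len 1091)

353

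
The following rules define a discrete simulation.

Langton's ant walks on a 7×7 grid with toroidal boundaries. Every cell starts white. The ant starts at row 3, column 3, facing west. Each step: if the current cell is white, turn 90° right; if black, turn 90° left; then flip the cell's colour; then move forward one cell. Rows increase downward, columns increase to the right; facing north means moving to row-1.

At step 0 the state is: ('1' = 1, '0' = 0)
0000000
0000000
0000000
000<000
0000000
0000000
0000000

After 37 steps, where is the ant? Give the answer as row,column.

k=0  0000000
0000000
0000000
000<000
0000000
0000000
0000000
k=1  0000000
0000000
000^000
0001000
0000000
0000000
0000000
k=2  0000000
0000000
0001>00
0001000
0000000
0000000
0000000
k=3  0000000
0000000
0001100
0001v00
0000000
0000000
0000000
k=4  0000000
0000000
0001100
000<100
0000000
0000000
0000000
k=5  0000000
0000000
0001100
0000100
000v000
0000000
0000000
k=6  0000000
0000000
0001100
0000100
00<1000
0000000
0000000
k=7  0000000
0000000
0001100
00^0100
0011000
0000000
0000000
k=8  0000000
0000000
0001100
001>100
0011000
0000000
0000000
k=9  0000000
0000000
0001100
0011100
001v000
0000000
0000000
k=10  0000000
0000000
0001100
0011100
0010>00
0000000
0000000
k=11  0000000
0000000
0001100
0011100
0010100
0000v00
0000000
k=12  0000000
0000000
0001100
0011100
0010100
000<100
0000000
k=13  0000000
0000000
0001100
0011100
001^100
0001100
0000000
k=14  0000000
0000000
0001100
0011100
0011>00
0001100
0000000
k=15  0000000
0000000
0001100
0011^00
0011000
0001100
0000000
k=16  0000000
0000000
0001100
001<000
0011000
0001100
0000000
k=17  0000000
0000000
0001100
0010000
001v000
0001100
0000000
k=18  0000000
0000000
0001100
0010000
0010>00
0001100
0000000
k=19  0000000
0000000
0001100
0010000
0010100
0001v00
0000000
k=20  0000000
0000000
0001100
0010000
0010100
00010>0
0000000
k=21  0000000
0000000
0001100
0010000
0010100
0001010
00000v0
k=22  0000000
0000000
0001100
0010000
0010100
0001010
0000<10
k=23  0000000
0000000
0001100
0010000
0010100
0001^10
0000110
k=24  0000000
0000000
0001100
0010000
0010100
00011>0
0000110
k=25  0000000
0000000
0001100
0010000
00101^0
0001100
0000110
k=26  0000000
0000000
0001100
0010000
001011>
0001100
0000110
k=27  0000000
0000000
0001100
0010000
0010111
000110v
0000110
k=28  0000000
0000000
0001100
0010000
0010111
00011<1
0000110
k=29  0000000
0000000
0001100
0010000
00101^1
0001111
0000110
k=30  0000000
0000000
0001100
0010000
0010<01
0001111
0000110
k=31  0000000
0000000
0001100
0010000
0010001
0001v11
0000110
k=32  0000000
0000000
0001100
0010000
0010001
00010>1
0000110
k=33  0000000
0000000
0001100
0010000
00100^1
0001001
0000110
k=34  0000000
0000000
0001100
0010000
001001>
0001001
0000110
k=35  0000000
0000000
0001100
001000^
0010010
0001001
0000110
k=36  0000000
0000000
0001100
>010001
0010010
0001001
0000110
k=37  0000000
0000000
0001100
1010001
v010010
0001001
0000110

4,0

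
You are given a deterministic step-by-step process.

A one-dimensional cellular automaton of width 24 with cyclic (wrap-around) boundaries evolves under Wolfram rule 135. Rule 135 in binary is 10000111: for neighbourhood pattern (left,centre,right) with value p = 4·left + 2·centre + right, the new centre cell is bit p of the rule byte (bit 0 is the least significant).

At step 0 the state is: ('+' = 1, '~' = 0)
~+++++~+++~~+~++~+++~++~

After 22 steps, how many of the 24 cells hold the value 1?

12

step 0: ~+++++~+++~~+~++~+++~++~
step 1: +~+++~~~+~~++~~~~~+~~~~~
step 2: +~~+~~+++~+~~~+++++~++++
step 3: ~~++~+~+~~+~++~+++~~~+++
step 4: ~+~~~+~+~++~~~~~+~~++~+~
step 5: ++~+++~+~~~~+++++~+~~~+~
step 6: ~~~~+~~+~+++~+++~~+~+++~
step 7: +++++~++~~+~~~+~~++~~+~~
step 8: ~+++~~~~~++~+++~+~~~++~+
step 9: ~~+~~++++~~~~+~~+~++~~~+
step 10: ~++~+~++~~++++~++~~~~+++
step 11: ~~~~+~~~~+~++~~~~~+++~+~
step 12: +++++~++++~~~~++++~+~~+~
step 13: ~+++~~~++~~+++~++~~+~++~
step 14: +~+~~++~~~+~+~~~~~++~~~~
step 15: +~+~+~~~+++~+~++++~~~+++
step 16: ~~+~+~++~+~~+~~++~~++~++
step 17: ~++~+~~~~+~++~+~~~+~~~~~
step 18: +~~~+~++++~~~~+~+++~++++
step 19: ~~+++~~++~~++++~~+~~~+++
step 20: ~+~+~~+~~~+~++~~++~++~+~
step 21: ++~+~++~+++~~~~+~~~~~~+~
step 22: ~~~+~~~~~+~~++++~++++++~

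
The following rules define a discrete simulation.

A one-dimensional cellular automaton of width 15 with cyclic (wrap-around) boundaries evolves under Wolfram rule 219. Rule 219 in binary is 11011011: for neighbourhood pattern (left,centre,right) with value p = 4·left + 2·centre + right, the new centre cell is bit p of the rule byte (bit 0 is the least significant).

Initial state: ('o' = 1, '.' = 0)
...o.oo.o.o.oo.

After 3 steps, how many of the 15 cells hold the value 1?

[0] ...o.oo.o.o.oo.
[1] ooo..oo.....ooo
[2] ooooooooooooooo
[3] ooooooooooooooo

15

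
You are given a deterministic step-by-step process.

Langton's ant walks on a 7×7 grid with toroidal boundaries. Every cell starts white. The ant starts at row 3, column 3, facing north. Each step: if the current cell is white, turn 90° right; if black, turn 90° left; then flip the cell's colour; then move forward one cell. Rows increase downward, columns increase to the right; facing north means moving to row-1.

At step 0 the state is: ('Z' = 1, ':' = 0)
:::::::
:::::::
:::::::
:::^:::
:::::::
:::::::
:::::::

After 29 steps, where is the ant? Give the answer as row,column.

5,2

0) :::::::
:::::::
:::::::
:::^:::
:::::::
:::::::
:::::::
1) :::::::
:::::::
:::::::
:::Z>::
:::::::
:::::::
:::::::
2) :::::::
:::::::
:::::::
:::ZZ::
::::v::
:::::::
:::::::
3) :::::::
:::::::
:::::::
:::ZZ::
:::<Z::
:::::::
:::::::
4) :::::::
:::::::
:::::::
:::^Z::
:::ZZ::
:::::::
:::::::
5) :::::::
:::::::
:::::::
::<:Z::
:::ZZ::
:::::::
:::::::
6) :::::::
:::::::
::^::::
::Z:Z::
:::ZZ::
:::::::
:::::::
7) :::::::
:::::::
::Z>:::
::Z:Z::
:::ZZ::
:::::::
:::::::
8) :::::::
:::::::
::ZZ:::
::ZvZ::
:::ZZ::
:::::::
:::::::
9) :::::::
:::::::
::ZZ:::
::<ZZ::
:::ZZ::
:::::::
:::::::
10) :::::::
:::::::
::ZZ:::
:::ZZ::
::vZZ::
:::::::
:::::::
11) :::::::
:::::::
::ZZ:::
:::ZZ::
:<ZZZ::
:::::::
:::::::
12) :::::::
:::::::
::ZZ:::
:^:ZZ::
:ZZZZ::
:::::::
:::::::
13) :::::::
:::::::
::ZZ:::
:Z>ZZ::
:ZZZZ::
:::::::
:::::::
14) :::::::
:::::::
::ZZ:::
:ZZZZ::
:ZvZZ::
:::::::
:::::::
15) :::::::
:::::::
::ZZ:::
:ZZZZ::
:Z:>Z::
:::::::
:::::::
16) :::::::
:::::::
::ZZ:::
:ZZ^Z::
:Z::Z::
:::::::
:::::::
17) :::::::
:::::::
::ZZ:::
:Z<:Z::
:Z::Z::
:::::::
:::::::
18) :::::::
:::::::
::ZZ:::
:Z::Z::
:Zv:Z::
:::::::
:::::::
19) :::::::
:::::::
::ZZ:::
:Z::Z::
:<Z:Z::
:::::::
:::::::
20) :::::::
:::::::
::ZZ:::
:Z::Z::
::Z:Z::
:v:::::
:::::::
21) :::::::
:::::::
::ZZ:::
:Z::Z::
::Z:Z::
<Z:::::
:::::::
22) :::::::
:::::::
::ZZ:::
:Z::Z::
^:Z:Z::
ZZ:::::
:::::::
23) :::::::
:::::::
::ZZ:::
:Z::Z::
Z>Z:Z::
ZZ:::::
:::::::
24) :::::::
:::::::
::ZZ:::
:Z::Z::
ZZZ:Z::
Zv:::::
:::::::
25) :::::::
:::::::
::ZZ:::
:Z::Z::
ZZZ:Z::
Z:>::::
:::::::
26) :::::::
:::::::
::ZZ:::
:Z::Z::
ZZZ:Z::
Z:Z::::
::v::::
27) :::::::
:::::::
::ZZ:::
:Z::Z::
ZZZ:Z::
Z:Z::::
:<Z::::
28) :::::::
:::::::
::ZZ:::
:Z::Z::
ZZZ:Z::
Z^Z::::
:ZZ::::
29) :::::::
:::::::
::ZZ:::
:Z::Z::
ZZZ:Z::
ZZ>::::
:ZZ::::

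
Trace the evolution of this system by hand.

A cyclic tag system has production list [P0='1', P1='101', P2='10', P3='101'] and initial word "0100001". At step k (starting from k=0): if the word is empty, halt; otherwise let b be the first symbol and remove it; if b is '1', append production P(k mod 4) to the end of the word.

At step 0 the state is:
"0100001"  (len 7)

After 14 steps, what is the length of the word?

7

step 0: "0100001"  (len 7)
step 1: "100001"  (len 6)
step 2: "00001101"  (len 8)
step 3: "0001101"  (len 7)
step 4: "001101"  (len 6)
step 5: "01101"  (len 5)
step 6: "1101"  (len 4)
step 7: "10110"  (len 5)
step 8: "0110101"  (len 7)
step 9: "110101"  (len 6)
step 10: "10101101"  (len 8)
step 11: "010110110"  (len 9)
step 12: "10110110"  (len 8)
step 13: "01101101"  (len 8)
step 14: "1101101"  (len 7)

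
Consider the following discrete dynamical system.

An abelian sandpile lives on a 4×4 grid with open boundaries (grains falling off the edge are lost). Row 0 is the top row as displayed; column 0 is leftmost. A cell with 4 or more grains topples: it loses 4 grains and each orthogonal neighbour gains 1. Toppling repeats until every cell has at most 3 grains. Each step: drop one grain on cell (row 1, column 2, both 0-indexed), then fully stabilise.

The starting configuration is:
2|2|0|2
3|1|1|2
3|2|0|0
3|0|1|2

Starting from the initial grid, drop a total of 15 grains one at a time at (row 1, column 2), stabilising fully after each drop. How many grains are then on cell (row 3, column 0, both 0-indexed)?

k=0  2|2|0|2
3|1|1|2
3|2|0|0
3|0|1|2
k=1  2|2|0|2
3|1|2|2
3|2|0|0
3|0|1|2
k=2  2|2|0|2
3|1|3|2
3|2|0|0
3|0|1|2
k=3  2|2|1|2
3|2|0|3
3|2|1|0
3|0|1|2
k=4  2|2|1|2
3|2|1|3
3|2|1|0
3|0|1|2
k=5  2|2|1|2
3|2|2|3
3|2|1|0
3|0|1|2
k=6  2|2|1|2
3|2|3|3
3|2|1|0
3|0|1|2
k=7  2|2|2|3
3|3|1|0
3|2|2|1
3|0|1|2
k=8  2|2|2|3
3|3|2|0
3|2|2|1
3|0|1|2
k=9  2|2|2|3
3|3|3|0
3|2|2|1
3|0|1|2
k=10  3|3|3|3
1|2|2|1
2|1|0|2
0|2|2|2
k=11  3|3|3|3
1|2|3|1
2|1|0|2
0|2|2|2
k=12  0|2|2|0
3|0|2|3
2|2|1|2
0|2|2|2
k=13  0|2|2|0
3|0|3|3
2|2|1|2
0|2|2|2
k=14  0|2|3|1
3|1|1|0
2|2|2|3
0|2|2|2
k=15  0|2|3|1
3|1|2|0
2|2|2|3
0|2|2|2

0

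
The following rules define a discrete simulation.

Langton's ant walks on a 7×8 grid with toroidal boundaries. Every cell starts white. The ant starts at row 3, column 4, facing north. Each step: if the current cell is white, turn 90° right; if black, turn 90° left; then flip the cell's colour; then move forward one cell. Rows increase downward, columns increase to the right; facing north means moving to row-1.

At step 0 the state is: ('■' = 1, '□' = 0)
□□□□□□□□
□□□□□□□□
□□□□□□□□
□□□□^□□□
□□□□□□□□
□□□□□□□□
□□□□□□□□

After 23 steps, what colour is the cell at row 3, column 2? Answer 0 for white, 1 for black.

k=0  □□□□□□□□
□□□□□□□□
□□□□□□□□
□□□□^□□□
□□□□□□□□
□□□□□□□□
□□□□□□□□
k=1  □□□□□□□□
□□□□□□□□
□□□□□□□□
□□□□■>□□
□□□□□□□□
□□□□□□□□
□□□□□□□□
k=2  □□□□□□□□
□□□□□□□□
□□□□□□□□
□□□□■■□□
□□□□□v□□
□□□□□□□□
□□□□□□□□
k=3  □□□□□□□□
□□□□□□□□
□□□□□□□□
□□□□■■□□
□□□□<■□□
□□□□□□□□
□□□□□□□□
k=4  □□□□□□□□
□□□□□□□□
□□□□□□□□
□□□□^■□□
□□□□■■□□
□□□□□□□□
□□□□□□□□
k=5  □□□□□□□□
□□□□□□□□
□□□□□□□□
□□□<□■□□
□□□□■■□□
□□□□□□□□
□□□□□□□□
k=6  □□□□□□□□
□□□□□□□□
□□□^□□□□
□□□■□■□□
□□□□■■□□
□□□□□□□□
□□□□□□□□
k=7  □□□□□□□□
□□□□□□□□
□□□■>□□□
□□□■□■□□
□□□□■■□□
□□□□□□□□
□□□□□□□□
k=8  □□□□□□□□
□□□□□□□□
□□□■■□□□
□□□■v■□□
□□□□■■□□
□□□□□□□□
□□□□□□□□
k=9  □□□□□□□□
□□□□□□□□
□□□■■□□□
□□□<■■□□
□□□□■■□□
□□□□□□□□
□□□□□□□□
k=10  □□□□□□□□
□□□□□□□□
□□□■■□□□
□□□□■■□□
□□□v■■□□
□□□□□□□□
□□□□□□□□
k=11  □□□□□□□□
□□□□□□□□
□□□■■□□□
□□□□■■□□
□□<■■■□□
□□□□□□□□
□□□□□□□□
k=12  □□□□□□□□
□□□□□□□□
□□□■■□□□
□□^□■■□□
□□■■■■□□
□□□□□□□□
□□□□□□□□
k=13  □□□□□□□□
□□□□□□□□
□□□■■□□□
□□■>■■□□
□□■■■■□□
□□□□□□□□
□□□□□□□□
k=14  □□□□□□□□
□□□□□□□□
□□□■■□□□
□□■■■■□□
□□■v■■□□
□□□□□□□□
□□□□□□□□
k=15  □□□□□□□□
□□□□□□□□
□□□■■□□□
□□■■■■□□
□□■□>■□□
□□□□□□□□
□□□□□□□□
k=16  □□□□□□□□
□□□□□□□□
□□□■■□□□
□□■■^■□□
□□■□□■□□
□□□□□□□□
□□□□□□□□
k=17  □□□□□□□□
□□□□□□□□
□□□■■□□□
□□■<□■□□
□□■□□■□□
□□□□□□□□
□□□□□□□□
k=18  □□□□□□□□
□□□□□□□□
□□□■■□□□
□□■□□■□□
□□■v□■□□
□□□□□□□□
□□□□□□□□
k=19  □□□□□□□□
□□□□□□□□
□□□■■□□□
□□■□□■□□
□□<■□■□□
□□□□□□□□
□□□□□□□□
k=20  □□□□□□□□
□□□□□□□□
□□□■■□□□
□□■□□■□□
□□□■□■□□
□□v□□□□□
□□□□□□□□
k=21  □□□□□□□□
□□□□□□□□
□□□■■□□□
□□■□□■□□
□□□■□■□□
□<■□□□□□
□□□□□□□□
k=22  □□□□□□□□
□□□□□□□□
□□□■■□□□
□□■□□■□□
□^□■□■□□
□■■□□□□□
□□□□□□□□
k=23  □□□□□□□□
□□□□□□□□
□□□■■□□□
□□■□□■□□
□■>■□■□□
□■■□□□□□
□□□□□□□□

1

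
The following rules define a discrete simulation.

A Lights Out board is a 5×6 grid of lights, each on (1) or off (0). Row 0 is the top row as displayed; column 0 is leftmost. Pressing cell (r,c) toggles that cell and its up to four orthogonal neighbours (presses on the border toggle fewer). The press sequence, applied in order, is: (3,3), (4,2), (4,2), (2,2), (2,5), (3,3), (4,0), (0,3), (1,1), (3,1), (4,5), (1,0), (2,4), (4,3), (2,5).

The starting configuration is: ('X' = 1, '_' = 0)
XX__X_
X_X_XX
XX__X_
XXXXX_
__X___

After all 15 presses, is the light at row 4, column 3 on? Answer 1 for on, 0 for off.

1

k=0  XX__X_
X_X_XX
XX__X_
XXXXX_
__X___
k=1  XX__X_
X_X_XX
XX_XX_
XX____
__XX__
k=2  XX__X_
X_X_XX
XX_XX_
XXX___
_X____
k=3  XX__X_
X_X_XX
XX_XX_
XX____
__XX__
k=4  XX__X_
X___XX
X_X_X_
XXX___
__XX__
k=5  XX__X_
X___X_
X_X__X
XXX__X
__XX__
k=6  XX__X_
X___X_
X_XX_X
XX_XXX
__X___
k=7  XX__X_
X___X_
X_XX_X
_X_XXX
XXX___
k=8  XXXX__
X__XX_
X_XX_X
_X_XXX
XXX___
k=9  X_XX__
_XXXX_
XXXX_X
_X_XXX
XXX___
k=10  X_XX__
_XXXX_
X_XX_X
X_XXXX
X_X___
k=11  X_XX__
_XXXX_
X_XX_X
X_XXX_
X_X_XX
k=12  __XX__
X_XXX_
__XX_X
X_XXX_
X_X_XX
k=13  __XX__
X_XX__
__X_X_
X_XX__
X_X_XX
k=14  __XX__
X_XX__
__X_X_
X_X___
X__X_X
k=15  __XX__
X_XX_X
__X__X
X_X__X
X__X_X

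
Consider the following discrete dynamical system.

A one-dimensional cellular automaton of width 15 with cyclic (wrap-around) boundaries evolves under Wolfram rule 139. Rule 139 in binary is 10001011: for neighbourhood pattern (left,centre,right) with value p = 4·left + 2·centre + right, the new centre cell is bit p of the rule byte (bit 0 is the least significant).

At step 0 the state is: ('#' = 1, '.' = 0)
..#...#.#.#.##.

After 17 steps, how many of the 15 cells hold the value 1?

t=0: ..#...#.#.#.##.
t=1: ##..##......#..
t=2: #..##..#####..#
t=3: ..##..#####..##
t=4: .##..#####..##.
t=5: ##..#####..##..
t=6: #..#####..##..#
t=7: ..#####..##..##
t=8: .#####..##..##.
t=9: #####..##..##..
t=10: ####..##..##..#
t=11: ###..##..##..##
t=12: ##..##..##..###
t=13: #..##..##..####
t=14: ..##..##..#####
t=15: .##..##..#####.
t=16: ##..##..#####..
t=17: #..##..#####..#

9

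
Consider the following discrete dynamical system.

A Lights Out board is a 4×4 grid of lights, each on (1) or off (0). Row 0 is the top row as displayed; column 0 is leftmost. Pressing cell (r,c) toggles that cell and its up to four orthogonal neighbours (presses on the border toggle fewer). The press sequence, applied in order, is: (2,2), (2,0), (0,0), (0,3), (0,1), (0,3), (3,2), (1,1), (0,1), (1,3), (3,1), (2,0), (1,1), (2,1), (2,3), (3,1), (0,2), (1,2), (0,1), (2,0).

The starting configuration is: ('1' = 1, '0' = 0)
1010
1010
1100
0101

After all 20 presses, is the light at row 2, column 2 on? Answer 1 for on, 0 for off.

t=0: 1010
1010
1100
0101
t=1: 1010
1000
1011
0111
t=2: 1010
0000
0111
1111
t=3: 0110
1000
0111
1111
t=4: 0101
1001
0111
1111
t=5: 1011
1101
0111
1111
t=6: 1000
1100
0111
1111
t=7: 1000
1100
0101
1000
t=8: 1100
0010
0001
1000
t=9: 0010
0110
0001
1000
t=10: 0011
0101
0000
1000
t=11: 0011
0101
0100
0110
t=12: 0011
1101
1000
1110
t=13: 0111
0011
1100
1110
t=14: 0111
0111
0010
1010
t=15: 0111
0110
0001
1011
t=16: 0111
0110
0101
0101
t=17: 0000
0100
0101
0101
t=18: 0010
0011
0111
0101
t=19: 1100
0111
0111
0101
t=20: 1100
1111
1011
1101

1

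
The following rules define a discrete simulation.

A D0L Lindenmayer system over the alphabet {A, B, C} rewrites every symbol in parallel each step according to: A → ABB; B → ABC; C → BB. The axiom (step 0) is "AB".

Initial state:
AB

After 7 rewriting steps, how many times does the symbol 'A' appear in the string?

[0] AB
[1] ABBABC
[2] ABBABCABCABBABCBB
[3] ABBABCABCABBABCBBABBABCBBABBABCABCABBABCBBABCABC
[4] ABBABCABCABBABCBBABBABCBBABBABCABCABBABCBBABCABCABBABCABCA…ABCABBABCBBABBABCBBABBABCABCABBABCBBABCABCABBABCBBABBABCBB  (len 135)
[5] ABBABCABCABBABCBBABBABCBBABBABCABCABBABCBBABCABCABBABCABCA…BCBBABBABCBBABBABCABCABBABCBBABCABCABBABCABCABBABCBBABCABC  (len 380)
[6] ABBABCABCABBABCBBABBABCBBABBABCABCABBABCBBABCABCABBABCABCA…ABCABBABCBBABBABCBBABBABCABCABBABCBBABCABCABBABCBBABBABCBB  (len 1069)
[7] ABBABCABCABBABCBBABBABCBBABBABCABCABBABCBBABCABCABBABCABCA…BCBBABBABCBBABBABCABCABBABCBBABCABCABBABCABCABBABCBBABCABC  (len 3008)

870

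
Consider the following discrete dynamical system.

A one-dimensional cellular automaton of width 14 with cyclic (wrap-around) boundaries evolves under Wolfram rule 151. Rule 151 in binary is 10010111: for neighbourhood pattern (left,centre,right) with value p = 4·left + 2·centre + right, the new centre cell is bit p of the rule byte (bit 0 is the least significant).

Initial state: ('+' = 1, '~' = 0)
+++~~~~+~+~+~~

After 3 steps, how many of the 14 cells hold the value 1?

12

k=0  +++~~~~+~+~+~~
k=1  ~+~+++++~+~+++
k=2  ~+~~+++~~+~~+~
k=3  ++++~+~+++++++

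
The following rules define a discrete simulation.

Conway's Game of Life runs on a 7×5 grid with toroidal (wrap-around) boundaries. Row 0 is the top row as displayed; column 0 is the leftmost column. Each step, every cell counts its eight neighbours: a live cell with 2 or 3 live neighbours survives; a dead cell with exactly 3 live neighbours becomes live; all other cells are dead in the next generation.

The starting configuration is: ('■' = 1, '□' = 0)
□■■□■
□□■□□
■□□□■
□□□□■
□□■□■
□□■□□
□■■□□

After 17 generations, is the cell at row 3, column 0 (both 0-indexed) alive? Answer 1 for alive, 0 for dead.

1

k=0  □■■□■
□□■□□
■□□□■
□□□□■
□□■□■
□□■□□
□■■□□
k=1  ■□□□□
□□■□■
■□□■■
□□□□■
□□□□□
□□■□□
■□□□□
k=2  ■■□□■
□■□□□
■□□□□
■□□■■
□□□□□
□□□□□
□■□□□
k=3  □■■□□
□■□□■
■■□□□
■□□□■
□□□□■
□□□□□
□■□□□
k=4  □■■□□
□□□□□
□■□□□
□■□□■
■□□□■
□□□□□
□■■□□
k=5  □■■□□
□■■□□
■□□□□
□■□□■
■□□□■
■■□□□
□■■□□
k=6  ■□□■□
■□■□□
■□■□□
□■□□■
□□□□■
□□■□■
□□□□□
k=7  □■□□■
■□■■□
■□■■■
□■□■■
□□□□■
□□□■□
□□□■■
k=8  □■□□□
□□□□□
□□□□□
□■□□□
■□■□■
□□□■□
■□■■■
k=9  ■■■■■
□□□□□
□□□□□
■■□□□
■■■■■
□□□□□
■■■■■
k=10  □□□□□
■■■■■
□□□□□
□□□■□
□□■■■
□□□□□
□□□□□
k=11  ■■■■■
■■■■■
■■□□□
□□■■■
□□■■■
□□□■□
□□□□□
k=12  □□□□□
□□□□□
□□□□□
□□□□□
□□□□□
□□■■■
■■□□□
k=13  □□□□□
□□□□□
□□□□□
□□□□□
□□□■□
■■■■■
■■■■■
k=14  ■■■■■
□□□□□
□□□□□
□□□□□
■■□■□
□□□□□
□□□□□
k=15  ■■■■■
■■■■■
□□□□□
□□□□□
□□□□□
□□□□□
■■■■■
k=16  □□□□□
□□□□□
■■■■■
□□□□□
□□□□□
■■■■■
□□□□□
k=17  □□□□□
■■■■■
■■■■■
■■■■■
■■■■■
■■■■■
■■■■■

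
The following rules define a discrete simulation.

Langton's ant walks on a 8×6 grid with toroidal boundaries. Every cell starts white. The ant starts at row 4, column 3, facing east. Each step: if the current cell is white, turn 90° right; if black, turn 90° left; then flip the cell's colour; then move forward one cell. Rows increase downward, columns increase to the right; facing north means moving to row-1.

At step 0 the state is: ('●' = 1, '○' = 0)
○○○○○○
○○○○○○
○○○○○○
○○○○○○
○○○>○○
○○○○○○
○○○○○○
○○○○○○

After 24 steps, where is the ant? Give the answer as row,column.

2,1

k=0  ○○○○○○
○○○○○○
○○○○○○
○○○○○○
○○○>○○
○○○○○○
○○○○○○
○○○○○○
k=1  ○○○○○○
○○○○○○
○○○○○○
○○○○○○
○○○●○○
○○○v○○
○○○○○○
○○○○○○
k=2  ○○○○○○
○○○○○○
○○○○○○
○○○○○○
○○○●○○
○○<●○○
○○○○○○
○○○○○○
k=3  ○○○○○○
○○○○○○
○○○○○○
○○○○○○
○○^●○○
○○●●○○
○○○○○○
○○○○○○
k=4  ○○○○○○
○○○○○○
○○○○○○
○○○○○○
○○●>○○
○○●●○○
○○○○○○
○○○○○○
k=5  ○○○○○○
○○○○○○
○○○○○○
○○○^○○
○○●○○○
○○●●○○
○○○○○○
○○○○○○
k=6  ○○○○○○
○○○○○○
○○○○○○
○○○●>○
○○●○○○
○○●●○○
○○○○○○
○○○○○○
k=7  ○○○○○○
○○○○○○
○○○○○○
○○○●●○
○○●○v○
○○●●○○
○○○○○○
○○○○○○
k=8  ○○○○○○
○○○○○○
○○○○○○
○○○●●○
○○●<●○
○○●●○○
○○○○○○
○○○○○○
k=9  ○○○○○○
○○○○○○
○○○○○○
○○○^●○
○○●●●○
○○●●○○
○○○○○○
○○○○○○
k=10  ○○○○○○
○○○○○○
○○○○○○
○○<○●○
○○●●●○
○○●●○○
○○○○○○
○○○○○○
k=11  ○○○○○○
○○○○○○
○○^○○○
○○●○●○
○○●●●○
○○●●○○
○○○○○○
○○○○○○
k=12  ○○○○○○
○○○○○○
○○●>○○
○○●○●○
○○●●●○
○○●●○○
○○○○○○
○○○○○○
k=13  ○○○○○○
○○○○○○
○○●●○○
○○●v●○
○○●●●○
○○●●○○
○○○○○○
○○○○○○
k=14  ○○○○○○
○○○○○○
○○●●○○
○○<●●○
○○●●●○
○○●●○○
○○○○○○
○○○○○○
k=15  ○○○○○○
○○○○○○
○○●●○○
○○○●●○
○○v●●○
○○●●○○
○○○○○○
○○○○○○
k=16  ○○○○○○
○○○○○○
○○●●○○
○○○●●○
○○○>●○
○○●●○○
○○○○○○
○○○○○○
k=17  ○○○○○○
○○○○○○
○○●●○○
○○○^●○
○○○○●○
○○●●○○
○○○○○○
○○○○○○
k=18  ○○○○○○
○○○○○○
○○●●○○
○○<○●○
○○○○●○
○○●●○○
○○○○○○
○○○○○○
k=19  ○○○○○○
○○○○○○
○○^●○○
○○●○●○
○○○○●○
○○●●○○
○○○○○○
○○○○○○
k=20  ○○○○○○
○○○○○○
○<○●○○
○○●○●○
○○○○●○
○○●●○○
○○○○○○
○○○○○○
k=21  ○○○○○○
○^○○○○
○●○●○○
○○●○●○
○○○○●○
○○●●○○
○○○○○○
○○○○○○
k=22  ○○○○○○
○●>○○○
○●○●○○
○○●○●○
○○○○●○
○○●●○○
○○○○○○
○○○○○○
k=23  ○○○○○○
○●●○○○
○●v●○○
○○●○●○
○○○○●○
○○●●○○
○○○○○○
○○○○○○
k=24  ○○○○○○
○●●○○○
○<●●○○
○○●○●○
○○○○●○
○○●●○○
○○○○○○
○○○○○○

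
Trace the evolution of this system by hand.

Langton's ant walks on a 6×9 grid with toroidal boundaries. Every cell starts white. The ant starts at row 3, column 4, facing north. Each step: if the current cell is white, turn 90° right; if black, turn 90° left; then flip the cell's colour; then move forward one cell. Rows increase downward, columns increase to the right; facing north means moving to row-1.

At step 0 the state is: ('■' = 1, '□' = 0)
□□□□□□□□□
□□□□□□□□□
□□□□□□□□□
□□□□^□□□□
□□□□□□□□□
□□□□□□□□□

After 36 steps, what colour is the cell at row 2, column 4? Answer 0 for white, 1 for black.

gen 0: □□□□□□□□□
□□□□□□□□□
□□□□□□□□□
□□□□^□□□□
□□□□□□□□□
□□□□□□□□□
gen 1: □□□□□□□□□
□□□□□□□□□
□□□□□□□□□
□□□□■>□□□
□□□□□□□□□
□□□□□□□□□
gen 2: □□□□□□□□□
□□□□□□□□□
□□□□□□□□□
□□□□■■□□□
□□□□□v□□□
□□□□□□□□□
gen 3: □□□□□□□□□
□□□□□□□□□
□□□□□□□□□
□□□□■■□□□
□□□□<■□□□
□□□□□□□□□
gen 4: □□□□□□□□□
□□□□□□□□□
□□□□□□□□□
□□□□^■□□□
□□□□■■□□□
□□□□□□□□□
gen 5: □□□□□□□□□
□□□□□□□□□
□□□□□□□□□
□□□<□■□□□
□□□□■■□□□
□□□□□□□□□
gen 6: □□□□□□□□□
□□□□□□□□□
□□□^□□□□□
□□□■□■□□□
□□□□■■□□□
□□□□□□□□□
gen 7: □□□□□□□□□
□□□□□□□□□
□□□■>□□□□
□□□■□■□□□
□□□□■■□□□
□□□□□□□□□
gen 8: □□□□□□□□□
□□□□□□□□□
□□□■■□□□□
□□□■v■□□□
□□□□■■□□□
□□□□□□□□□
gen 9: □□□□□□□□□
□□□□□□□□□
□□□■■□□□□
□□□<■■□□□
□□□□■■□□□
□□□□□□□□□
gen 10: □□□□□□□□□
□□□□□□□□□
□□□■■□□□□
□□□□■■□□□
□□□v■■□□□
□□□□□□□□□
gen 11: □□□□□□□□□
□□□□□□□□□
□□□■■□□□□
□□□□■■□□□
□□<■■■□□□
□□□□□□□□□
gen 12: □□□□□□□□□
□□□□□□□□□
□□□■■□□□□
□□^□■■□□□
□□■■■■□□□
□□□□□□□□□
gen 13: □□□□□□□□□
□□□□□□□□□
□□□■■□□□□
□□■>■■□□□
□□■■■■□□□
□□□□□□□□□
gen 14: □□□□□□□□□
□□□□□□□□□
□□□■■□□□□
□□■■■■□□□
□□■v■■□□□
□□□□□□□□□
gen 15: □□□□□□□□□
□□□□□□□□□
□□□■■□□□□
□□■■■■□□□
□□■□>■□□□
□□□□□□□□□
gen 16: □□□□□□□□□
□□□□□□□□□
□□□■■□□□□
□□■■^■□□□
□□■□□■□□□
□□□□□□□□□
gen 17: □□□□□□□□□
□□□□□□□□□
□□□■■□□□□
□□■<□■□□□
□□■□□■□□□
□□□□□□□□□
gen 18: □□□□□□□□□
□□□□□□□□□
□□□■■□□□□
□□■□□■□□□
□□■v□■□□□
□□□□□□□□□
gen 19: □□□□□□□□□
□□□□□□□□□
□□□■■□□□□
□□■□□■□□□
□□<■□■□□□
□□□□□□□□□
gen 20: □□□□□□□□□
□□□□□□□□□
□□□■■□□□□
□□■□□■□□□
□□□■□■□□□
□□v□□□□□□
gen 21: □□□□□□□□□
□□□□□□□□□
□□□■■□□□□
□□■□□■□□□
□□□■□■□□□
□<■□□□□□□
gen 22: □□□□□□□□□
□□□□□□□□□
□□□■■□□□□
□□■□□■□□□
□^□■□■□□□
□■■□□□□□□
gen 23: □□□□□□□□□
□□□□□□□□□
□□□■■□□□□
□□■□□■□□□
□■>■□■□□□
□■■□□□□□□
gen 24: □□□□□□□□□
□□□□□□□□□
□□□■■□□□□
□□■□□■□□□
□■■■□■□□□
□■v□□□□□□
gen 25: □□□□□□□□□
□□□□□□□□□
□□□■■□□□□
□□■□□■□□□
□■■■□■□□□
□■□>□□□□□
gen 26: □□□v□□□□□
□□□□□□□□□
□□□■■□□□□
□□■□□■□□□
□■■■□■□□□
□■□■□□□□□
gen 27: □□<■□□□□□
□□□□□□□□□
□□□■■□□□□
□□■□□■□□□
□■■■□■□□□
□■□■□□□□□
gen 28: □□■■□□□□□
□□□□□□□□□
□□□■■□□□□
□□■□□■□□□
□■■■□■□□□
□■^■□□□□□
gen 29: □□■■□□□□□
□□□□□□□□□
□□□■■□□□□
□□■□□■□□□
□■■■□■□□□
□■■>□□□□□
gen 30: □□■■□□□□□
□□□□□□□□□
□□□■■□□□□
□□■□□■□□□
□■■^□■□□□
□■■□□□□□□
gen 31: □□■■□□□□□
□□□□□□□□□
□□□■■□□□□
□□■□□■□□□
□■<□□■□□□
□■■□□□□□□
gen 32: □□■■□□□□□
□□□□□□□□□
□□□■■□□□□
□□■□□■□□□
□■□□□■□□□
□■v□□□□□□
gen 33: □□■■□□□□□
□□□□□□□□□
□□□■■□□□□
□□■□□■□□□
□■□□□■□□□
□■□>□□□□□
gen 34: □□■v□□□□□
□□□□□□□□□
□□□■■□□□□
□□■□□■□□□
□■□□□■□□□
□■□■□□□□□
gen 35: □□■□>□□□□
□□□□□□□□□
□□□■■□□□□
□□■□□■□□□
□■□□□■□□□
□■□■□□□□□
gen 36: □□■□■□□□□
□□□□v□□□□
□□□■■□□□□
□□■□□■□□□
□■□□□■□□□
□■□■□□□□□

1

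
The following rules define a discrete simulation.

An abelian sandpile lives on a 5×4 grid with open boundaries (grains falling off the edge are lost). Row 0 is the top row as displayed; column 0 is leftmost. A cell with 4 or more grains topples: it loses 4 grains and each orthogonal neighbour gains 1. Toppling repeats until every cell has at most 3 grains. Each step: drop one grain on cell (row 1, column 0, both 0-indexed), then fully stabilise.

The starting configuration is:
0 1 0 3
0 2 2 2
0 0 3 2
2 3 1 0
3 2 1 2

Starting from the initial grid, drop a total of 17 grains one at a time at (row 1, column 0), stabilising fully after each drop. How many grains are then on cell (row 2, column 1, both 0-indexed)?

step 0: 0 1 0 3
0 2 2 2
0 0 3 2
2 3 1 0
3 2 1 2
step 1: 0 1 0 3
1 2 2 2
0 0 3 2
2 3 1 0
3 2 1 2
step 2: 0 1 0 3
2 2 2 2
0 0 3 2
2 3 1 0
3 2 1 2
step 3: 0 1 0 3
3 2 2 2
0 0 3 2
2 3 1 0
3 2 1 2
step 4: 1 1 0 3
0 3 2 2
1 0 3 2
2 3 1 0
3 2 1 2
step 5: 1 1 0 3
1 3 2 2
1 0 3 2
2 3 1 0
3 2 1 2
step 6: 1 1 0 3
2 3 2 2
1 0 3 2
2 3 1 0
3 2 1 2
step 7: 1 1 0 3
3 3 2 2
1 0 3 2
2 3 1 0
3 2 1 2
step 8: 2 2 0 3
1 0 3 2
2 1 3 2
2 3 1 0
3 2 1 2
step 9: 2 2 0 3
2 0 3 2
2 1 3 2
2 3 1 0
3 2 1 2
step 10: 2 2 0 3
3 0 3 2
2 1 3 2
2 3 1 0
3 2 1 2
step 11: 3 2 0 3
0 1 3 2
3 1 3 2
2 3 1 0
3 2 1 2
step 12: 3 2 0 3
1 1 3 2
3 1 3 2
2 3 1 0
3 2 1 2
step 13: 3 2 0 3
2 1 3 2
3 1 3 2
2 3 1 0
3 2 1 2
step 14: 3 2 0 3
3 1 3 2
3 1 3 2
2 3 1 0
3 2 1 2
step 15: 0 3 0 3
2 2 3 2
0 2 3 2
3 3 1 0
3 2 1 2
step 16: 0 3 0 3
3 2 3 2
0 2 3 2
3 3 1 0
3 2 1 2
step 17: 1 3 0 3
0 3 3 2
1 2 3 2
3 3 1 0
3 2 1 2

2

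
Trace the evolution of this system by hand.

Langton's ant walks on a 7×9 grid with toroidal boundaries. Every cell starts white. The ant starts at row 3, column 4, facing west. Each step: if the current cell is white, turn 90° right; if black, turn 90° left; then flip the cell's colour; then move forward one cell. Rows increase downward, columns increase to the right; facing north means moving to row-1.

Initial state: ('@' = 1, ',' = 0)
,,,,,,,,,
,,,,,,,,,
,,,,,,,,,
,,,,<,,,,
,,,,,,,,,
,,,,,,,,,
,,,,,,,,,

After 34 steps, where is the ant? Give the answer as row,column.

0) ,,,,,,,,,
,,,,,,,,,
,,,,,,,,,
,,,,<,,,,
,,,,,,,,,
,,,,,,,,,
,,,,,,,,,
1) ,,,,,,,,,
,,,,,,,,,
,,,,^,,,,
,,,,@,,,,
,,,,,,,,,
,,,,,,,,,
,,,,,,,,,
2) ,,,,,,,,,
,,,,,,,,,
,,,,@>,,,
,,,,@,,,,
,,,,,,,,,
,,,,,,,,,
,,,,,,,,,
3) ,,,,,,,,,
,,,,,,,,,
,,,,@@,,,
,,,,@v,,,
,,,,,,,,,
,,,,,,,,,
,,,,,,,,,
4) ,,,,,,,,,
,,,,,,,,,
,,,,@@,,,
,,,,<@,,,
,,,,,,,,,
,,,,,,,,,
,,,,,,,,,
5) ,,,,,,,,,
,,,,,,,,,
,,,,@@,,,
,,,,,@,,,
,,,,v,,,,
,,,,,,,,,
,,,,,,,,,
6) ,,,,,,,,,
,,,,,,,,,
,,,,@@,,,
,,,,,@,,,
,,,<@,,,,
,,,,,,,,,
,,,,,,,,,
7) ,,,,,,,,,
,,,,,,,,,
,,,,@@,,,
,,,^,@,,,
,,,@@,,,,
,,,,,,,,,
,,,,,,,,,
8) ,,,,,,,,,
,,,,,,,,,
,,,,@@,,,
,,,@>@,,,
,,,@@,,,,
,,,,,,,,,
,,,,,,,,,
9) ,,,,,,,,,
,,,,,,,,,
,,,,@@,,,
,,,@@@,,,
,,,@v,,,,
,,,,,,,,,
,,,,,,,,,
10) ,,,,,,,,,
,,,,,,,,,
,,,,@@,,,
,,,@@@,,,
,,,@,>,,,
,,,,,,,,,
,,,,,,,,,
11) ,,,,,,,,,
,,,,,,,,,
,,,,@@,,,
,,,@@@,,,
,,,@,@,,,
,,,,,v,,,
,,,,,,,,,
12) ,,,,,,,,,
,,,,,,,,,
,,,,@@,,,
,,,@@@,,,
,,,@,@,,,
,,,,<@,,,
,,,,,,,,,
13) ,,,,,,,,,
,,,,,,,,,
,,,,@@,,,
,,,@@@,,,
,,,@^@,,,
,,,,@@,,,
,,,,,,,,,
14) ,,,,,,,,,
,,,,,,,,,
,,,,@@,,,
,,,@@@,,,
,,,@@>,,,
,,,,@@,,,
,,,,,,,,,
15) ,,,,,,,,,
,,,,,,,,,
,,,,@@,,,
,,,@@^,,,
,,,@@,,,,
,,,,@@,,,
,,,,,,,,,
16) ,,,,,,,,,
,,,,,,,,,
,,,,@@,,,
,,,@<,,,,
,,,@@,,,,
,,,,@@,,,
,,,,,,,,,
17) ,,,,,,,,,
,,,,,,,,,
,,,,@@,,,
,,,@,,,,,
,,,@v,,,,
,,,,@@,,,
,,,,,,,,,
18) ,,,,,,,,,
,,,,,,,,,
,,,,@@,,,
,,,@,,,,,
,,,@,>,,,
,,,,@@,,,
,,,,,,,,,
19) ,,,,,,,,,
,,,,,,,,,
,,,,@@,,,
,,,@,,,,,
,,,@,@,,,
,,,,@v,,,
,,,,,,,,,
20) ,,,,,,,,,
,,,,,,,,,
,,,,@@,,,
,,,@,,,,,
,,,@,@,,,
,,,,@,>,,
,,,,,,,,,
21) ,,,,,,,,,
,,,,,,,,,
,,,,@@,,,
,,,@,,,,,
,,,@,@,,,
,,,,@,@,,
,,,,,,v,,
22) ,,,,,,,,,
,,,,,,,,,
,,,,@@,,,
,,,@,,,,,
,,,@,@,,,
,,,,@,@,,
,,,,,<@,,
23) ,,,,,,,,,
,,,,,,,,,
,,,,@@,,,
,,,@,,,,,
,,,@,@,,,
,,,,@^@,,
,,,,,@@,,
24) ,,,,,,,,,
,,,,,,,,,
,,,,@@,,,
,,,@,,,,,
,,,@,@,,,
,,,,@@>,,
,,,,,@@,,
25) ,,,,,,,,,
,,,,,,,,,
,,,,@@,,,
,,,@,,,,,
,,,@,@^,,
,,,,@@,,,
,,,,,@@,,
26) ,,,,,,,,,
,,,,,,,,,
,,,,@@,,,
,,,@,,,,,
,,,@,@@>,
,,,,@@,,,
,,,,,@@,,
27) ,,,,,,,,,
,,,,,,,,,
,,,,@@,,,
,,,@,,,,,
,,,@,@@@,
,,,,@@,v,
,,,,,@@,,
28) ,,,,,,,,,
,,,,,,,,,
,,,,@@,,,
,,,@,,,,,
,,,@,@@@,
,,,,@@<@,
,,,,,@@,,
29) ,,,,,,,,,
,,,,,,,,,
,,,,@@,,,
,,,@,,,,,
,,,@,@^@,
,,,,@@@@,
,,,,,@@,,
30) ,,,,,,,,,
,,,,,,,,,
,,,,@@,,,
,,,@,,,,,
,,,@,<,@,
,,,,@@@@,
,,,,,@@,,
31) ,,,,,,,,,
,,,,,,,,,
,,,,@@,,,
,,,@,,,,,
,,,@,,,@,
,,,,@v@@,
,,,,,@@,,
32) ,,,,,,,,,
,,,,,,,,,
,,,,@@,,,
,,,@,,,,,
,,,@,,,@,
,,,,@,>@,
,,,,,@@,,
33) ,,,,,,,,,
,,,,,,,,,
,,,,@@,,,
,,,@,,,,,
,,,@,,^@,
,,,,@,,@,
,,,,,@@,,
34) ,,,,,,,,,
,,,,,,,,,
,,,,@@,,,
,,,@,,,,,
,,,@,,@>,
,,,,@,,@,
,,,,,@@,,

4,7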